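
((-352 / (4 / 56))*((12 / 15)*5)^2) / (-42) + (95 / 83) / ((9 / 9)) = 467741 / 249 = 1878.48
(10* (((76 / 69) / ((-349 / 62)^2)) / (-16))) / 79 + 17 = 11286750677 / 663937251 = 17.00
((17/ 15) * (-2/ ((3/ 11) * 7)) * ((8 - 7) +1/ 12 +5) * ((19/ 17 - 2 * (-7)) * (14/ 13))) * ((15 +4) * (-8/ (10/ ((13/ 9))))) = 15684196/ 6075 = 2581.76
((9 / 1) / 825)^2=9 / 75625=0.00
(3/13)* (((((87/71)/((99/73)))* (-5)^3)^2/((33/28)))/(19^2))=1960738937500/283392150327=6.92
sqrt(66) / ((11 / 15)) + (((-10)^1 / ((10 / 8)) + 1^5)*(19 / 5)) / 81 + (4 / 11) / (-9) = -1643 / 4455 + 15*sqrt(66) / 11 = 10.71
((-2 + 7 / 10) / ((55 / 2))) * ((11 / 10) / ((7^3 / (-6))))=0.00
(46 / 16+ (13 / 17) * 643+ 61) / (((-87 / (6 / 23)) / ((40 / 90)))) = -75559 / 102051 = -0.74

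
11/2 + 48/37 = 503/74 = 6.80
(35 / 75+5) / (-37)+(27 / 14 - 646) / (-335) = 923971 / 520590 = 1.77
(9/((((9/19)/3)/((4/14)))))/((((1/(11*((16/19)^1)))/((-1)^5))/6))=-6336/7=-905.14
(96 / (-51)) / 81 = -32 / 1377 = -0.02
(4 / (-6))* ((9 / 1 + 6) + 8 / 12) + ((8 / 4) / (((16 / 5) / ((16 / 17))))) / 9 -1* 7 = -17.38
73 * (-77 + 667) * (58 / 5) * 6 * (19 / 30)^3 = 856709677 / 1125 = 761519.71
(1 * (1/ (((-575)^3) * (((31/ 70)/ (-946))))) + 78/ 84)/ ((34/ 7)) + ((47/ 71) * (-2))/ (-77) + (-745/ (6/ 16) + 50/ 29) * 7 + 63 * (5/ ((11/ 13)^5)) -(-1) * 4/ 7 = -13167.61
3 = 3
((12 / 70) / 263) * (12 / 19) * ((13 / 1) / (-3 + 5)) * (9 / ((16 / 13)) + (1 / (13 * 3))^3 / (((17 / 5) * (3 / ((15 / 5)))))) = 117985571 / 6029680020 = 0.02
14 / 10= 7 / 5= 1.40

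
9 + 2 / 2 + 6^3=226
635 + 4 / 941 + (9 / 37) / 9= 22109884 / 34817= 635.03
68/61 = 1.11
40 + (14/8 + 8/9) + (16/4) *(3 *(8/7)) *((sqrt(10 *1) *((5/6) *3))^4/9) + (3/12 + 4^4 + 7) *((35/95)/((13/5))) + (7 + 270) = 7552259/1197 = 6309.32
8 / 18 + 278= 2506 / 9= 278.44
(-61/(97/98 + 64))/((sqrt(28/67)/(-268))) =114436*sqrt(469)/6369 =389.11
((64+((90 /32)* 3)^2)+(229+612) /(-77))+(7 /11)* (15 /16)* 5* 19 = 3566797 /19712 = 180.95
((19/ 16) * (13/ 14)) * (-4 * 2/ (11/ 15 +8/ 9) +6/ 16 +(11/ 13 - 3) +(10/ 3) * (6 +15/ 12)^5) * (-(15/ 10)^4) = -49922913349845/ 133955584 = -372682.59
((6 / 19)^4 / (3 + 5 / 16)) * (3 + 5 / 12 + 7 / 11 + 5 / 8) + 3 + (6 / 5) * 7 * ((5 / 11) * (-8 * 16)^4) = 372591684055605 / 363527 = 1024935380.47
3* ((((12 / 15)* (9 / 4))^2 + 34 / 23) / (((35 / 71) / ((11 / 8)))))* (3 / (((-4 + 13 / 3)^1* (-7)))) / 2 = -57209031 / 2254000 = -25.38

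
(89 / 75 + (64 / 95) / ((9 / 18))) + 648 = 927011 / 1425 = 650.53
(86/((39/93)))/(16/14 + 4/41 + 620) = 382571/1158924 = 0.33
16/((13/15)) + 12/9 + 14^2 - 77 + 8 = 5725/39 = 146.79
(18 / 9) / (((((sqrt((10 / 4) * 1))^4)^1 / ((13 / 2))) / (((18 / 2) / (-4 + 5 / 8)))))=-416 / 75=-5.55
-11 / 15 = -0.73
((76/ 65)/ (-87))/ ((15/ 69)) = -1748/ 28275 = -0.06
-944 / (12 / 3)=-236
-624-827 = -1451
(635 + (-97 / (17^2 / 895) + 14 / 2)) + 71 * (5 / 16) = 1682163 / 4624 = 363.79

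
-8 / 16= -1 / 2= -0.50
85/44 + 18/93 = 2899/1364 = 2.13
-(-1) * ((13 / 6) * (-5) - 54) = -389 / 6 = -64.83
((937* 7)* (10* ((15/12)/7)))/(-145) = -4685/58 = -80.78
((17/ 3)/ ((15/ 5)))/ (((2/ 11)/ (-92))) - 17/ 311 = -2675375/ 2799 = -955.83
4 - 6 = -2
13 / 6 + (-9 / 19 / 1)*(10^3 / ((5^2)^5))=19296443 / 8906250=2.17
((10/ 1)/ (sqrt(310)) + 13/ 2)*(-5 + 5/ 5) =-26-4*sqrt(310)/ 31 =-28.27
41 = 41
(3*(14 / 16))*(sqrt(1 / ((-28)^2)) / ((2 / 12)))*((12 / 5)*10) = 27 / 2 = 13.50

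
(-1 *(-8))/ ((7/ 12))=96/ 7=13.71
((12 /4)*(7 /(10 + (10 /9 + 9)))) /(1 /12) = 2268 /181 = 12.53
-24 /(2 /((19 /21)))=-76 /7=-10.86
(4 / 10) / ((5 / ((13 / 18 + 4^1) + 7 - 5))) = 121 / 225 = 0.54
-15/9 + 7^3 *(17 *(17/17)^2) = 17488/3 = 5829.33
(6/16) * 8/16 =3/16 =0.19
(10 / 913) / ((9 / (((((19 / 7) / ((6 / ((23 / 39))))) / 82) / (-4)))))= -2185 / 2207349144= -0.00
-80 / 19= -4.21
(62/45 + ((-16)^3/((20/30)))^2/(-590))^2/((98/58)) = 17077058609318036/7049025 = 2422612859.13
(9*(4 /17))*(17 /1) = 36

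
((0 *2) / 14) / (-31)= 0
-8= -8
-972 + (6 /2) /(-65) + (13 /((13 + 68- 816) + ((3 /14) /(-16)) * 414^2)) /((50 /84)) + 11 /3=-968.39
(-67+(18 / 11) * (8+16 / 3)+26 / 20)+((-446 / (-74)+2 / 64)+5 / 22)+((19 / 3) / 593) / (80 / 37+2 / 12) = -68227381779 / 1814959520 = -37.59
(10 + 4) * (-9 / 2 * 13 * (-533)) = 436527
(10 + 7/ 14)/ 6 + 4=23/ 4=5.75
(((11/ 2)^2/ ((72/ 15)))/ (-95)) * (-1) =0.07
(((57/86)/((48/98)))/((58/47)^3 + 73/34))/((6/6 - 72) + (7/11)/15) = -90376364155/19081047154208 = -0.00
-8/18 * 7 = -28/9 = -3.11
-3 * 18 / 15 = -18 / 5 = -3.60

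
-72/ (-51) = 1.41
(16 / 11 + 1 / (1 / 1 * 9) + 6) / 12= 749 / 1188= 0.63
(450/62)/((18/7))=2.82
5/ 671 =0.01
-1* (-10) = 10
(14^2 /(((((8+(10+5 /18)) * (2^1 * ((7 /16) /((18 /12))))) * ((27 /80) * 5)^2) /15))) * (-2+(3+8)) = 40960 /47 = 871.49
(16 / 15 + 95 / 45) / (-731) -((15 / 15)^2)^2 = -33038 / 32895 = -1.00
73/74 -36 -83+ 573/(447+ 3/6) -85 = -13360781/66230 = -201.73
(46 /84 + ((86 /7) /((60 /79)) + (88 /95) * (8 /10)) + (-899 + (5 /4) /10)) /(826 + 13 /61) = -4290528269 /4021840200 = -1.07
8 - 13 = -5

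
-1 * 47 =-47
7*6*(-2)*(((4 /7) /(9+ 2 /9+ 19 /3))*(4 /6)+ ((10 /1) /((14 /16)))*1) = -33672 /35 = -962.06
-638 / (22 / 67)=-1943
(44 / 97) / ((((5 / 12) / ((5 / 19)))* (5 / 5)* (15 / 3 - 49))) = -12 / 1843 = -0.01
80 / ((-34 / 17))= -40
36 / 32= 9 / 8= 1.12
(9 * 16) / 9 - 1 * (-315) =331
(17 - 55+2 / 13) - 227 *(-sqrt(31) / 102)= -25.46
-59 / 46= -1.28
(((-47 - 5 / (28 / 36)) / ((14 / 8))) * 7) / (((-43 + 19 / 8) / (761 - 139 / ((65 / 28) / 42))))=-1364340032 / 147875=-9226.31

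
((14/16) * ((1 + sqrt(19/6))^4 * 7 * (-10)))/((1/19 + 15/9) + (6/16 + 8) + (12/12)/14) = -35224385/194694 - 1629250 * sqrt(114)/97347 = -359.62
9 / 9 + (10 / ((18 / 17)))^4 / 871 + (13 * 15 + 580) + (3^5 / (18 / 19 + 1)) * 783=20825035297438 / 211441347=98490.84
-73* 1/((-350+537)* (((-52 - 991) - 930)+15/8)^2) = -4672/46499674507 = -0.00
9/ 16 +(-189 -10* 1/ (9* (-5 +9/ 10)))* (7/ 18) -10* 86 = -49566967/ 53136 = -932.83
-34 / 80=-17 / 40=-0.42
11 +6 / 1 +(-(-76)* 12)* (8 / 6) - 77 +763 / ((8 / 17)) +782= 28475 / 8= 3559.38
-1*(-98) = 98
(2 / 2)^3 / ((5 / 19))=19 / 5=3.80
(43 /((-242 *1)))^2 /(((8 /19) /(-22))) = -35131 /21296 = -1.65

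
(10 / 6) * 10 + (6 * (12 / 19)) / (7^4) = 2281166 / 136857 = 16.67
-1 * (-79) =79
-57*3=-171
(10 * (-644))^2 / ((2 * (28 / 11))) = 8146600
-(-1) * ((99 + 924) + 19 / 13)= 13318 / 13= 1024.46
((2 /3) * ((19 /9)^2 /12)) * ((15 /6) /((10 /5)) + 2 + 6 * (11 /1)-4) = 10469 /648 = 16.16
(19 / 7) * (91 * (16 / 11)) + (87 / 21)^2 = 202899 / 539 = 376.44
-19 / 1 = -19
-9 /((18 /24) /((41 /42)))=-82 /7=-11.71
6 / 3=2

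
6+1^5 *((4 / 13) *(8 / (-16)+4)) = 92 / 13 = 7.08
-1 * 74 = -74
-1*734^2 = -538756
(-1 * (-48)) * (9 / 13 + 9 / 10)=4968 / 65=76.43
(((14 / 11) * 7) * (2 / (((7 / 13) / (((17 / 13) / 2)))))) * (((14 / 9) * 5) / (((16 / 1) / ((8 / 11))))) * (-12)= -33320 / 363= -91.79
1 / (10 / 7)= 7 / 10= 0.70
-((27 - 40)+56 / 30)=167 / 15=11.13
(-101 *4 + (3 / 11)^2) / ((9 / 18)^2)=-195500 / 121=-1615.70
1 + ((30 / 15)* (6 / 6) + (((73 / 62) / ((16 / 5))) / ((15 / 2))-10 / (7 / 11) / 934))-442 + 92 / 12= -699321953 / 1621424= -431.30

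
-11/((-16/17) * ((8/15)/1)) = 2805/128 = 21.91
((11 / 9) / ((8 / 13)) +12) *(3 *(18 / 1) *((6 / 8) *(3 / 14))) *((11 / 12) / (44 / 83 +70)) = 8274519 / 5245184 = 1.58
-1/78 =-0.01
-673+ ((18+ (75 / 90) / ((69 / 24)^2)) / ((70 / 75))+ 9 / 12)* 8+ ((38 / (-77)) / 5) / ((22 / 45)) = -512.05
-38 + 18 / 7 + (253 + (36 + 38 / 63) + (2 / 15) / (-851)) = 68135273 / 268065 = 254.17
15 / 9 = 1.67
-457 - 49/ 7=-464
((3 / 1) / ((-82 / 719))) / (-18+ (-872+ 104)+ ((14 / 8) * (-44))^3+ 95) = 719 / 12497456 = 0.00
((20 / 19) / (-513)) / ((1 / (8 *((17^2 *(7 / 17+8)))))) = -388960 / 9747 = -39.91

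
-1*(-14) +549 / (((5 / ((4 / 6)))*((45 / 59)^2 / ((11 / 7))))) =5002252 / 23625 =211.74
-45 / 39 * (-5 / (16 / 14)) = 525 / 104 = 5.05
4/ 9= 0.44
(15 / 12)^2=25 / 16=1.56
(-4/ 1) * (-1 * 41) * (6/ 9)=328/ 3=109.33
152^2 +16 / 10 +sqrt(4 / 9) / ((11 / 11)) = 23106.27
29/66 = 0.44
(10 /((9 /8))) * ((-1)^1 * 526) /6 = -21040 /27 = -779.26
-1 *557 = -557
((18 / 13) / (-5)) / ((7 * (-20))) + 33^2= 4954959 / 4550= 1089.00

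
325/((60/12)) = 65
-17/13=-1.31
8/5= 1.60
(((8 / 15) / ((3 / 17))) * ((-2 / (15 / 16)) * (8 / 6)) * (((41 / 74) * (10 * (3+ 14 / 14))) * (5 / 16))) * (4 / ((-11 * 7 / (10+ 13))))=16415744 / 230769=71.13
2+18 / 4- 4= 5 / 2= 2.50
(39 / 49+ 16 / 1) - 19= -108 / 49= -2.20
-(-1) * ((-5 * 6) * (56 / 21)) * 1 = -80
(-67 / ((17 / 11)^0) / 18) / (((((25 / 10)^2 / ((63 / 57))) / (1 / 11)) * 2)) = -469 / 15675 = -0.03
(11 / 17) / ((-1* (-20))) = 11 / 340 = 0.03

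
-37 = -37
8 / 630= 4 / 315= 0.01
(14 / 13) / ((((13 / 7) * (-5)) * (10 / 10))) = -98 / 845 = -0.12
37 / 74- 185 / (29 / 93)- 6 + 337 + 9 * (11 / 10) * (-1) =-39393 / 145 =-271.68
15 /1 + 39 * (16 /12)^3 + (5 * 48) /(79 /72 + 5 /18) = 281.99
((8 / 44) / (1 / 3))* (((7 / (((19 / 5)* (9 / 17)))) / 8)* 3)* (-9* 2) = -5355 / 418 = -12.81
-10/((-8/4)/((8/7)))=40/7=5.71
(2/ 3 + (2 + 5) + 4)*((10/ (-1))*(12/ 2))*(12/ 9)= -2800/ 3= -933.33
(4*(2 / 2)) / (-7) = -4 / 7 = -0.57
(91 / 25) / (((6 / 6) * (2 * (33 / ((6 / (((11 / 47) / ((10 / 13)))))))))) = 658 / 605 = 1.09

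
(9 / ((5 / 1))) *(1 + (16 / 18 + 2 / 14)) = 128 / 35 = 3.66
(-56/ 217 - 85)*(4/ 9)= -3524/ 93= -37.89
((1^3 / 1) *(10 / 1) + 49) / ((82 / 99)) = 5841 / 82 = 71.23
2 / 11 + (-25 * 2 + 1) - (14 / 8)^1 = -2225 / 44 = -50.57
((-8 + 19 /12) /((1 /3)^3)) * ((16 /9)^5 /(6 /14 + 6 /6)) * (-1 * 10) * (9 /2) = 96910.57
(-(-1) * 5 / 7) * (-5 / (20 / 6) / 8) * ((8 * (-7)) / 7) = 15 / 14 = 1.07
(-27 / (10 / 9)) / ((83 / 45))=-2187 / 166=-13.17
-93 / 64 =-1.45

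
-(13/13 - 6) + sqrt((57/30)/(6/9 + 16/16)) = sqrt(114)/10 + 5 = 6.07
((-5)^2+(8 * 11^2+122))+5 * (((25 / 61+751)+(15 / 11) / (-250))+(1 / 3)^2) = 294254953 / 60390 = 4872.58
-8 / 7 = -1.14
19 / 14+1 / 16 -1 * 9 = -849 / 112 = -7.58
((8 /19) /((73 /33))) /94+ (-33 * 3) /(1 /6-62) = 38771238 /24185119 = 1.60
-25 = -25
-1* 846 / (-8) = 423 / 4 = 105.75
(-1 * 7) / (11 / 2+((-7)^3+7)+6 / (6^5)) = 9072 / 428327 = 0.02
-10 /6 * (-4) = 20 /3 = 6.67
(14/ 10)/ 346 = 7/ 1730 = 0.00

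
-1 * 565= -565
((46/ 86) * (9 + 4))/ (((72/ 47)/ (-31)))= -435643/ 3096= -140.71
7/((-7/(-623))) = 623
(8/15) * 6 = 16/5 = 3.20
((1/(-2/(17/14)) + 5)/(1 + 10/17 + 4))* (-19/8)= -2091/1120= -1.87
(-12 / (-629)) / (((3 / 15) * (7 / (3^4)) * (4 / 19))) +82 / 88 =1196263 / 193732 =6.17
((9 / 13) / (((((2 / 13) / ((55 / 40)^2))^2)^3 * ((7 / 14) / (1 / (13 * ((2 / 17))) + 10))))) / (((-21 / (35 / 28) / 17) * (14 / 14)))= -6331484975297874255435 / 123145302310912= -51414750.35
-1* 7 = -7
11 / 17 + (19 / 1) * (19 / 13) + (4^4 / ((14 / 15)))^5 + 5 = 1552444000937.80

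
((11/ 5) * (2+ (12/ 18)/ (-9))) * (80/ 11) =832/ 27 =30.81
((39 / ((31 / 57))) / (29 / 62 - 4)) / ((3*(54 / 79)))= -19513 / 1971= -9.90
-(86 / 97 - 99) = 9517 / 97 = 98.11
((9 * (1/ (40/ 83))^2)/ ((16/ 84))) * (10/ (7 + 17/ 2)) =1302021/ 9920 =131.25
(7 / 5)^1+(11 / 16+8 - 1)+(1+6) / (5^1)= 10.49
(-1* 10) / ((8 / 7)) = -35 / 4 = -8.75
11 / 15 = 0.73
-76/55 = -1.38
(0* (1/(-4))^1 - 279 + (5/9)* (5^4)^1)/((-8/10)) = -1535/18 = -85.28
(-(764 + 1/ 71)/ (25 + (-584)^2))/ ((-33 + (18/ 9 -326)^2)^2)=-54245/ 266699883945753999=-0.00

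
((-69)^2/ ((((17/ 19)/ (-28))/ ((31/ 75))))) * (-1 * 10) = 52345608/ 85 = 615830.68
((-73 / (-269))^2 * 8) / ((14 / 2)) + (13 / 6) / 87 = 28838755 / 264407094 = 0.11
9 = 9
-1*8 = -8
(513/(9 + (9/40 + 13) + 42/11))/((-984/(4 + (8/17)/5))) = -0.08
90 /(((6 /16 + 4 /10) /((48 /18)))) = 9600 /31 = 309.68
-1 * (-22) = 22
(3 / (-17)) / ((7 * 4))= -3 / 476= -0.01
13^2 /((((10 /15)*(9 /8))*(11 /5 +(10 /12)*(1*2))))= 1690 /29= 58.28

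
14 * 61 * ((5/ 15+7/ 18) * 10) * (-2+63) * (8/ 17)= 27088880/ 153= 177051.50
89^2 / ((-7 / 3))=-23763 / 7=-3394.71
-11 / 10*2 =-11 / 5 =-2.20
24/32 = 3/4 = 0.75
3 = 3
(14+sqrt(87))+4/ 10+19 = sqrt(87)+167/ 5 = 42.73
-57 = -57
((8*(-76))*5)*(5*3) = -45600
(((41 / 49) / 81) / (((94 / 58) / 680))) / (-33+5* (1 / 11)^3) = -538070060 / 4096297737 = -0.13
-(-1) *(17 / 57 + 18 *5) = 5147 / 57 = 90.30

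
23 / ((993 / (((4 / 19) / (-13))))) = -92 / 245271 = -0.00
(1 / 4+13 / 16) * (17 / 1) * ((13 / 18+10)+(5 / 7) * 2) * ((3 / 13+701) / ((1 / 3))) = 1008364061 / 2184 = 461705.16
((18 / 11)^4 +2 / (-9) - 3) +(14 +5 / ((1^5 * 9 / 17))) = 3609446 / 131769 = 27.39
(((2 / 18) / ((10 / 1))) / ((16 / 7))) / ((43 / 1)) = 7 / 61920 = 0.00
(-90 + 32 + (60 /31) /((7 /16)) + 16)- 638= -675.58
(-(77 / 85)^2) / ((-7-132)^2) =-0.00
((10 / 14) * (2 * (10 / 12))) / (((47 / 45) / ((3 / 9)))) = 125 / 329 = 0.38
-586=-586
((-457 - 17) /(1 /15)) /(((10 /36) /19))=-486324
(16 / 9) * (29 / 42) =232 / 189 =1.23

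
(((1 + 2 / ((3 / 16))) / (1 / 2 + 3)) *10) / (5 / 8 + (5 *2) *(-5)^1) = -160 / 237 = -0.68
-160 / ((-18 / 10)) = 800 / 9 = 88.89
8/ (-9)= -8/ 9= -0.89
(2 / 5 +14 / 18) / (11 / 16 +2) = 848 / 1935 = 0.44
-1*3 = -3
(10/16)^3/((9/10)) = 0.27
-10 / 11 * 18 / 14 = -90 / 77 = -1.17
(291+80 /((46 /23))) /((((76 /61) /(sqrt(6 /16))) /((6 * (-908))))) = -13750071 * sqrt(6) /38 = -886333.10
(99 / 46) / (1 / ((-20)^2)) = 19800 / 23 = 860.87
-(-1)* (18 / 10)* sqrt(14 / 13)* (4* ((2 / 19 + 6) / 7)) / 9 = 464* sqrt(182) / 8645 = 0.72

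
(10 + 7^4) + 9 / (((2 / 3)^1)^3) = 19531 / 8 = 2441.38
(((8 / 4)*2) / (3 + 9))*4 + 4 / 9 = 1.78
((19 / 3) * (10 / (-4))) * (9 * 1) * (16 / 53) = -2280 / 53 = -43.02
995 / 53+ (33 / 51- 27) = -6829 / 901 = -7.58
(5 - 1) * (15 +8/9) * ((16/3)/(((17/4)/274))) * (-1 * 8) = -80244736/459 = -174825.13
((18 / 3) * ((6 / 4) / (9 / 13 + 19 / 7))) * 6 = 2457 / 155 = 15.85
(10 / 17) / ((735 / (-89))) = -178 / 2499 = -0.07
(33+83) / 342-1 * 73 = -12425 / 171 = -72.66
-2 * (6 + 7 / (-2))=-5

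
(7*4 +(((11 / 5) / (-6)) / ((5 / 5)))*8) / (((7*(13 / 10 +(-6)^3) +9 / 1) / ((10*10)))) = -75200 / 44817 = -1.68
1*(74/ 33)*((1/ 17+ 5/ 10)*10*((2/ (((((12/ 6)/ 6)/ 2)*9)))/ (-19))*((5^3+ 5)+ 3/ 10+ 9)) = -122.50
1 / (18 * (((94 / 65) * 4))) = 65 / 6768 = 0.01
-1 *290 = -290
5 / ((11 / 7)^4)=12005 / 14641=0.82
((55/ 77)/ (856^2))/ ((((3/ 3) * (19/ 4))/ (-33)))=-165/ 24363472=-0.00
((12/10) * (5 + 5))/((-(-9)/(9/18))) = 2/3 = 0.67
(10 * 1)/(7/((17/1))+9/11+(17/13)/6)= 145860/21119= 6.91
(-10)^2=100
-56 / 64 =-7 / 8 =-0.88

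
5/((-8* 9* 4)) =-5/288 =-0.02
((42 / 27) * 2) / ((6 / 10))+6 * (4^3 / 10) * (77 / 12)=33964 / 135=251.59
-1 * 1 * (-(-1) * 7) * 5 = -35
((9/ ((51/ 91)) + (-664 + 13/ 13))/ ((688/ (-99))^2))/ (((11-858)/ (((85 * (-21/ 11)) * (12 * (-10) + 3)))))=781710345/ 2603392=300.27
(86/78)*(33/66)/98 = 43/7644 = 0.01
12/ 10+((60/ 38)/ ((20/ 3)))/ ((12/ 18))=591/ 380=1.56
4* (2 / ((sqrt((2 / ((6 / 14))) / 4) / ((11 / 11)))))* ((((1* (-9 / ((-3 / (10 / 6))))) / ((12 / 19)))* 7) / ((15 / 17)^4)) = 3173798* sqrt(42) / 30375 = 677.15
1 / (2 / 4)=2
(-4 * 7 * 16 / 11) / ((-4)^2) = -2.55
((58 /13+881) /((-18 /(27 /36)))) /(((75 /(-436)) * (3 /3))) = 139411 /650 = 214.48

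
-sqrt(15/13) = -sqrt(195)/13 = -1.07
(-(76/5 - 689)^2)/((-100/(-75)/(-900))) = 306454347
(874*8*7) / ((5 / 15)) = 146832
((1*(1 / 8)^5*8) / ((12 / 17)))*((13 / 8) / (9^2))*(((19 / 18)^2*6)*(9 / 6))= 79781 / 1146617856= 0.00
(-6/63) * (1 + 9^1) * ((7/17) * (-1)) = 20/51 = 0.39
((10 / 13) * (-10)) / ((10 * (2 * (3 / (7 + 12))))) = -95 / 39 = -2.44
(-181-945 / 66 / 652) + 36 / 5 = -12466511 / 71720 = -173.82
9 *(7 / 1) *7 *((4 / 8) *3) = 1323 / 2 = 661.50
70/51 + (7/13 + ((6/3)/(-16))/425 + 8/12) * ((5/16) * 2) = 450961/212160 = 2.13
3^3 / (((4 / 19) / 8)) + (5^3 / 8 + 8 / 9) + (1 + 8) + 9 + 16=77509 / 72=1076.51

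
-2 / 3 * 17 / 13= -34 / 39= -0.87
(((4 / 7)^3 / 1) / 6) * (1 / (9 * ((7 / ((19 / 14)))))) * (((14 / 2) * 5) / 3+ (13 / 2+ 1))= 17480 / 1361367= 0.01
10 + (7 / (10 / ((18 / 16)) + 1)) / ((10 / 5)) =1843 / 178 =10.35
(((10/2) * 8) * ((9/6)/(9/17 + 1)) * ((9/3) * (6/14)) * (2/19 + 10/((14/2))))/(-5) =-187272/12103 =-15.47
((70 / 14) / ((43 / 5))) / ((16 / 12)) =75 / 172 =0.44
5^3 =125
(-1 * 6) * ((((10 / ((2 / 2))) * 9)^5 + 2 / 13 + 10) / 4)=-115145550198 / 13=-8857350015.23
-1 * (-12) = 12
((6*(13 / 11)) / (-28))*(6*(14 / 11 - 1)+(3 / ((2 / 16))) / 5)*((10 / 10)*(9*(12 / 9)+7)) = -131157 / 4235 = -30.97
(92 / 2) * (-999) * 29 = -1332666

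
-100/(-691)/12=25/2073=0.01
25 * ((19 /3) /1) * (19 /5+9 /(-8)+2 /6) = 34295 /72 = 476.32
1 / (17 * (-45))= -1 / 765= -0.00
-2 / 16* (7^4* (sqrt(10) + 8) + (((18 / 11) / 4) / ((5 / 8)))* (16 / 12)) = -132061 / 55 -2401* sqrt(10) / 8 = -3350.19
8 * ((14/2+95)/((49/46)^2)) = 1726656/2401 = 719.14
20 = 20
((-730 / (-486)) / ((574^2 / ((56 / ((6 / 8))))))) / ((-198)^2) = 730 / 84074379543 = 0.00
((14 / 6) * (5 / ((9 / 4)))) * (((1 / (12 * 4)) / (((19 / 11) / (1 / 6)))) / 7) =55 / 36936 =0.00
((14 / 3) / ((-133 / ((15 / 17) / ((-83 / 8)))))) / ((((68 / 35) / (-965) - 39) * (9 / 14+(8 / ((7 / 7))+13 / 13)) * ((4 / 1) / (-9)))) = 1891400 / 105945924111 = 0.00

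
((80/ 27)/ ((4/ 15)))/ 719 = 100/ 6471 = 0.02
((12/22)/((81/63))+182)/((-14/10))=-4300/33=-130.30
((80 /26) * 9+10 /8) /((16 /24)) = 4515 /104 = 43.41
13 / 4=3.25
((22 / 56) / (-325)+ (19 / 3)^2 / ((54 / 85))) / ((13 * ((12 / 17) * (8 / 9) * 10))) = 2373439309 / 3066336000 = 0.77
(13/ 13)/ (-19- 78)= -1/ 97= -0.01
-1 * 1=-1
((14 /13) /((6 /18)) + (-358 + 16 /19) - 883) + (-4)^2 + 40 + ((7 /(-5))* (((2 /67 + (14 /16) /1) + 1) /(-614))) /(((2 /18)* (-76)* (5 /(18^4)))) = -605461405739 /508054300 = -1191.73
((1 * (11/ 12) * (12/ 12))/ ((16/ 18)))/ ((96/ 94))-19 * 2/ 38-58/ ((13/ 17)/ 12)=-6057919/ 6656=-910.14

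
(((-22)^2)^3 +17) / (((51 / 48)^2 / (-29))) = -841732533504 / 289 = -2912569320.08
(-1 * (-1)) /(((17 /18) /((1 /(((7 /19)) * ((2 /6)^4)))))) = 27702 /119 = 232.79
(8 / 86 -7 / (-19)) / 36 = 377 / 29412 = 0.01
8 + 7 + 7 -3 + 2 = 21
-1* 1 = -1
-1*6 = -6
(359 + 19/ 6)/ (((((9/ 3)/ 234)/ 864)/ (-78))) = -1903756608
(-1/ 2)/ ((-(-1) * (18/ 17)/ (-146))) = 1241/ 18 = 68.94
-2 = -2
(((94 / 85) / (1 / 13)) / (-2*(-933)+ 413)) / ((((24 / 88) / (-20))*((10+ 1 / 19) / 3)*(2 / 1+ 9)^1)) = -92872 / 7399913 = -0.01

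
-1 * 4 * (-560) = 2240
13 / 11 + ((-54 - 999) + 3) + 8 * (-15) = -12857 / 11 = -1168.82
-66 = -66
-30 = -30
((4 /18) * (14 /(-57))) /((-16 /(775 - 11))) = 1337 /513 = 2.61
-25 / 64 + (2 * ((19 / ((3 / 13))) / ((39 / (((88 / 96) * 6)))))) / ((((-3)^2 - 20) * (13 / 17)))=-23597 / 7488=-3.15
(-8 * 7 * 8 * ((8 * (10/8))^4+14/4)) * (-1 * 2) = 8963136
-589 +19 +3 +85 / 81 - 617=-95819 / 81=-1182.95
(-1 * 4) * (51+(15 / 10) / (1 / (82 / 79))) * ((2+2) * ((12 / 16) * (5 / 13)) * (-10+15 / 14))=15570000 / 7189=2165.81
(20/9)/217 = 20/1953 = 0.01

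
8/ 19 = 0.42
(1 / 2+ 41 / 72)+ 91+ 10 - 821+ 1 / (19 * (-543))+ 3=-177270157 / 247608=-715.93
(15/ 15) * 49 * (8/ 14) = 28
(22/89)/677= 22/60253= 0.00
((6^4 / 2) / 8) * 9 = 729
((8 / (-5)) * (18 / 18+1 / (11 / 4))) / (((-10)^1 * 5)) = 12 / 275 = 0.04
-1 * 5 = -5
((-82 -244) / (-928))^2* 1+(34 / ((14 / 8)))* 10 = 292988543 / 1507072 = 194.41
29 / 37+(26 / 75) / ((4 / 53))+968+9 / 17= 91888081 / 94350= 973.91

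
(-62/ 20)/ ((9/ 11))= -341/ 90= -3.79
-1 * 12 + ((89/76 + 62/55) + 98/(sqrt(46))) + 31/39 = -1451987/163020 + 49 * sqrt(46)/23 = 5.54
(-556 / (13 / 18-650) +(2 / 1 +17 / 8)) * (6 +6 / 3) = 465735 / 11687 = 39.85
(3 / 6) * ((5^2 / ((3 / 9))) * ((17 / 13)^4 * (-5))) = -31320375 / 57122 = -548.31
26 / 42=13 / 21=0.62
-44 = -44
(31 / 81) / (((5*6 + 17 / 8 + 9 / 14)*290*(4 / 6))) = 434 / 7184025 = 0.00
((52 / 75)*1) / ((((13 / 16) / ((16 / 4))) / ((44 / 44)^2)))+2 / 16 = 2123 / 600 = 3.54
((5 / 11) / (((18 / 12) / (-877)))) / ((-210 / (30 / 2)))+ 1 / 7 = 4418 / 231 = 19.13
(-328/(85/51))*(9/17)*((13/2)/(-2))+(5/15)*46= 90256/255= 353.95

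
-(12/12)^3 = -1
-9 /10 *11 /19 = -99 /190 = -0.52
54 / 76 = 27 / 38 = 0.71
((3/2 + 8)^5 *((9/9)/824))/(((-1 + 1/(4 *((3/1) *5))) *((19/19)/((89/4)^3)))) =-26183595538965/24891392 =-1051913.67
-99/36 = -11/4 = -2.75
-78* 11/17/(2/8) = -3432/17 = -201.88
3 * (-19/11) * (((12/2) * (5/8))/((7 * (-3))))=285/308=0.93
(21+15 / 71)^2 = 449.92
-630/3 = -210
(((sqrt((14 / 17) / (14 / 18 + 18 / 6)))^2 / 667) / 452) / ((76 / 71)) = 4473 / 6621794576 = 0.00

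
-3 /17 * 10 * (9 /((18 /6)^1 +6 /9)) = -810 /187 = -4.33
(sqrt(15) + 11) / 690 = 0.02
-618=-618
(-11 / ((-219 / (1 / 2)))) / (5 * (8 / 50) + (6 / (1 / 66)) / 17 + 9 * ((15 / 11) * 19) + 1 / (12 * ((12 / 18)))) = 41140 / 421653621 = 0.00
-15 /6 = -2.50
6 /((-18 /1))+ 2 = 5 /3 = 1.67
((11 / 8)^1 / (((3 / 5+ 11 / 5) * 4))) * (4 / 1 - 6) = -0.25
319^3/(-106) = -32461759/106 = -306243.01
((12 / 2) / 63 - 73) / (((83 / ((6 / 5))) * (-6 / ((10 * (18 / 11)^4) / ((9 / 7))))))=11905056 / 1215203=9.80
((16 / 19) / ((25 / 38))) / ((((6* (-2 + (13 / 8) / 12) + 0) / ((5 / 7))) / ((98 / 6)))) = -3584 / 2685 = -1.33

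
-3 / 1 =-3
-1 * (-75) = 75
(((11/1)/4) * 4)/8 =11/8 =1.38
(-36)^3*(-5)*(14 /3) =1088640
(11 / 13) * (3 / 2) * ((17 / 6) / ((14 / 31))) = 5797 / 728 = 7.96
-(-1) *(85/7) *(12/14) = 510/49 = 10.41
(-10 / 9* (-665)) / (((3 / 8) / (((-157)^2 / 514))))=655663400 / 6939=94489.61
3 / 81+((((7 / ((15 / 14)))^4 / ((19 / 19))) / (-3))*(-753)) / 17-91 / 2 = 46224628507 / 1721250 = 26855.27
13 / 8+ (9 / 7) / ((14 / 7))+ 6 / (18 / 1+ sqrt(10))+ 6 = 75715 / 8792 - 3 * sqrt(10) / 157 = 8.55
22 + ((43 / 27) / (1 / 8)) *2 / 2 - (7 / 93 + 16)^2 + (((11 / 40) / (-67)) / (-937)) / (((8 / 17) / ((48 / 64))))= -466365147431573 / 2085026192640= -223.67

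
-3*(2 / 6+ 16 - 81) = 194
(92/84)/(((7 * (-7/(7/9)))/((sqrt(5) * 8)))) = -184 * sqrt(5)/1323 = -0.31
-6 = -6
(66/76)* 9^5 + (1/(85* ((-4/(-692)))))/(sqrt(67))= 173* sqrt(67)/5695 + 1948617/38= 51279.64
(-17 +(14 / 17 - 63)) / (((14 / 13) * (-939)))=8749 / 111741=0.08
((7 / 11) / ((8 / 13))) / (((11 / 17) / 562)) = 434707 / 484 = 898.15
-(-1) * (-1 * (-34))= 34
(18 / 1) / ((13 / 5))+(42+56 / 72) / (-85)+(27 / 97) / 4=5008075 / 771732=6.49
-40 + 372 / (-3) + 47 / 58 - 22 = -10741 / 58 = -185.19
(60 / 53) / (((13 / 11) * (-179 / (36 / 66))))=-360 / 123331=-0.00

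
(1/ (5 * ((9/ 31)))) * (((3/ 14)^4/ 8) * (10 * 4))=279/ 38416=0.01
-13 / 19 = -0.68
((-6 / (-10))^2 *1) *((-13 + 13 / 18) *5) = -221 / 10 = -22.10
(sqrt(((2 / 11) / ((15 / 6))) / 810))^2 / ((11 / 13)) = 26 / 245025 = 0.00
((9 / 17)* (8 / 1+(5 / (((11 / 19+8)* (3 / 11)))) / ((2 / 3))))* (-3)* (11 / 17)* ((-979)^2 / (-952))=1039851936981 / 89691728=11593.62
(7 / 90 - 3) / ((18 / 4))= -263 / 405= -0.65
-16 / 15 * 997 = -15952 / 15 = -1063.47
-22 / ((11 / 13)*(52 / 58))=-29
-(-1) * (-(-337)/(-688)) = -0.49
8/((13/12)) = 96/13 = 7.38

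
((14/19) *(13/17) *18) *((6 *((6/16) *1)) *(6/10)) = 22113/1615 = 13.69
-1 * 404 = -404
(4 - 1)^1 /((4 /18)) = 27 /2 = 13.50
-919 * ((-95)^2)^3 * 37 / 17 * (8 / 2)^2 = -399925272910750000 / 17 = -23525016053573529.41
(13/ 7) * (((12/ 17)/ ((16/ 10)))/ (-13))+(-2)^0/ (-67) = -1243/ 15946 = -0.08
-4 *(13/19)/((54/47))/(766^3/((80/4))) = -3055/28821308031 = -0.00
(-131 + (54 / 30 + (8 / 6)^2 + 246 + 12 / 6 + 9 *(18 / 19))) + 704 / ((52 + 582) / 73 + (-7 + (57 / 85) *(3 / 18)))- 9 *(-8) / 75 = 521.89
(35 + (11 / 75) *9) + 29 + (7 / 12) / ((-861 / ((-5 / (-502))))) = 1209974491 / 18523800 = 65.32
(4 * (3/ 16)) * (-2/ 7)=-3/ 14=-0.21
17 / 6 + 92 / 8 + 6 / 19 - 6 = 493 / 57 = 8.65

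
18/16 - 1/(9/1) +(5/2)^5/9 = 1139/96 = 11.86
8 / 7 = 1.14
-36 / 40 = -9 / 10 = -0.90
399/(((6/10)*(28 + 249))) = 665/277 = 2.40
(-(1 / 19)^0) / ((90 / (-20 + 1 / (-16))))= 107 / 480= 0.22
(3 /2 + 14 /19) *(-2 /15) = -0.30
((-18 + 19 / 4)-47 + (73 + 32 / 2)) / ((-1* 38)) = -115 / 152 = -0.76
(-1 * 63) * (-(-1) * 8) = -504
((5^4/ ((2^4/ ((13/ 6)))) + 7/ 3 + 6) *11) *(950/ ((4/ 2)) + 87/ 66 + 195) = 43937775/ 64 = 686527.73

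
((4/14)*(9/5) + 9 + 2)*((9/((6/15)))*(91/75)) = 15717/50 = 314.34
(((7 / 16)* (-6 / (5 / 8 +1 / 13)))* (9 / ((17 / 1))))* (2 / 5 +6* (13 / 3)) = -324324 / 6205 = -52.27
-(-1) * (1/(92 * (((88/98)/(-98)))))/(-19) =2401/38456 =0.06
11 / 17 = 0.65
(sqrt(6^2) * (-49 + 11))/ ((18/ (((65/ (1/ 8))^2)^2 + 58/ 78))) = -108358149121102/ 117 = -926138026676.09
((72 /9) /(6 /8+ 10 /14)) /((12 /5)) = 280 /123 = 2.28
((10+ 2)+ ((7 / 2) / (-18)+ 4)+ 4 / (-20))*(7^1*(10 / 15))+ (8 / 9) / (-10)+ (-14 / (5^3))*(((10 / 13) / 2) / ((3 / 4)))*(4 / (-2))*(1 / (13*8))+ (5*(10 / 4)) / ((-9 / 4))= 15327707 / 228150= 67.18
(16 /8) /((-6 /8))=-8 /3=-2.67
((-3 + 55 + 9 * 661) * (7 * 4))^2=28233408784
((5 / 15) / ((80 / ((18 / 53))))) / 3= 1 / 2120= 0.00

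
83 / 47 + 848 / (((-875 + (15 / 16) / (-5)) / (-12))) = 8814601 / 658141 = 13.39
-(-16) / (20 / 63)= 252 / 5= 50.40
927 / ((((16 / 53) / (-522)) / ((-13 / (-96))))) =-55567161 / 256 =-217059.22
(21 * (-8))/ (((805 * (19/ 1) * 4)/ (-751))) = 4506/ 2185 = 2.06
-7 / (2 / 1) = -7 / 2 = -3.50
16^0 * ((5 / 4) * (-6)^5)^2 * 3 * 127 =35996270400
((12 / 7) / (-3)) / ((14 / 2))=-4 / 49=-0.08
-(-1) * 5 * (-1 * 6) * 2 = -60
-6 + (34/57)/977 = -334100/55689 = -6.00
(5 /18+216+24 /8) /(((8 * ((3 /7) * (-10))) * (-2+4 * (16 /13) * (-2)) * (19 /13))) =0.37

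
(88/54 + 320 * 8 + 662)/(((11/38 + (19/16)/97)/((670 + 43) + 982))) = 207159392480/11439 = 18109921.54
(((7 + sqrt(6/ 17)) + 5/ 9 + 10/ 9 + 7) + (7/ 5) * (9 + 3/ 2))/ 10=3.10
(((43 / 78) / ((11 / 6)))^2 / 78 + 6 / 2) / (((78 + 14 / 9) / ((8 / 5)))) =2872149 / 47584823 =0.06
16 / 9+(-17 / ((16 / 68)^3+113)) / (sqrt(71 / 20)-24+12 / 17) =48275138 * sqrt(355) / 1729995536633+27781135993088 / 15569959829697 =1.78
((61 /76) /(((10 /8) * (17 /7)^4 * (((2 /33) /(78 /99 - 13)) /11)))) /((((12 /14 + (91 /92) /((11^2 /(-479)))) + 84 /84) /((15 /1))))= 1945886997362 /6526915587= 298.13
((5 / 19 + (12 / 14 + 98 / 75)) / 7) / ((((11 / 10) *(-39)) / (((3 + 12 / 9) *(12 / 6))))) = -96836 / 1382535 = -0.07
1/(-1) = -1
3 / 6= 1 / 2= 0.50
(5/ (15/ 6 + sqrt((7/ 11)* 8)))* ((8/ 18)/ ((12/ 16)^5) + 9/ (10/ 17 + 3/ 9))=657989750/ 5242239 - 47853800* sqrt(154)/ 5242239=12.24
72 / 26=36 / 13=2.77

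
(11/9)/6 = 0.20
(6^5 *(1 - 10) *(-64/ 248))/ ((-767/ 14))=-7838208/ 23777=-329.66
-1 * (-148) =148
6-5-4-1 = -4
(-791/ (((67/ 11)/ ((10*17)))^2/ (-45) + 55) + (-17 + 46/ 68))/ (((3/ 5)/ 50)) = -376478335754375/ 147131991187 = -2558.78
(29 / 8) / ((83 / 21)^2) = 12789 / 55112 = 0.23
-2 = -2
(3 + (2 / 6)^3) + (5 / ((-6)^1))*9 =-4.46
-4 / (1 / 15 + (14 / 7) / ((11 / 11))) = -60 / 31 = -1.94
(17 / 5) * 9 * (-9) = -1377 / 5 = -275.40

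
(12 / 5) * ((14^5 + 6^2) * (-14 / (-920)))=2259012 / 115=19643.58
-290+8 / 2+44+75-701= -868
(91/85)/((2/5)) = 91/34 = 2.68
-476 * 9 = -4284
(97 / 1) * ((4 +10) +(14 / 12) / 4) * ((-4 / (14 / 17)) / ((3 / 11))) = -888811 / 36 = -24689.19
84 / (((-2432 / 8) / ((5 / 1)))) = -105 / 76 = -1.38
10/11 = 0.91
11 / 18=0.61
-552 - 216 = -768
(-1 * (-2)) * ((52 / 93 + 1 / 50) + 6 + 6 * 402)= 11246393 / 2325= 4837.16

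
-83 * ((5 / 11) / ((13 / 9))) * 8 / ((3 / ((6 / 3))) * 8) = -17.41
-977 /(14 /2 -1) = -977 /6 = -162.83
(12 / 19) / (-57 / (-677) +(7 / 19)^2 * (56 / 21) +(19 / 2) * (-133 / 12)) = -1234848 / 204991433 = -0.01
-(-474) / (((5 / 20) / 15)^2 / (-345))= -588708000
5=5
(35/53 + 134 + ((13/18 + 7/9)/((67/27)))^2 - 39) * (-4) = -91384653/237917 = -384.10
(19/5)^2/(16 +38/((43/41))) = 0.28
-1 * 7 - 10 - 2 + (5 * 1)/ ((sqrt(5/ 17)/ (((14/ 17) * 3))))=3.78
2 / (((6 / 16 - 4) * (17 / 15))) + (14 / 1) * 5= 34270 / 493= 69.51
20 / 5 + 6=10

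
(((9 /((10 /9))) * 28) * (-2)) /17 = -26.68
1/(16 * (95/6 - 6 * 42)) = -3/11336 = -0.00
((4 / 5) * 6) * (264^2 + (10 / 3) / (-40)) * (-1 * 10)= -3345404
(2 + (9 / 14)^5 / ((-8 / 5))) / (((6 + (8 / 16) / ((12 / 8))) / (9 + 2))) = 274227987 / 81749248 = 3.35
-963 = -963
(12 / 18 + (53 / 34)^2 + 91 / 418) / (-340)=-480449 / 49287216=-0.01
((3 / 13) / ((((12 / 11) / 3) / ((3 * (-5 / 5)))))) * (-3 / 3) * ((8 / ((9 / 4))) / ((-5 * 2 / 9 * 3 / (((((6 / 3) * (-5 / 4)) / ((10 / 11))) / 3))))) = 121 / 65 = 1.86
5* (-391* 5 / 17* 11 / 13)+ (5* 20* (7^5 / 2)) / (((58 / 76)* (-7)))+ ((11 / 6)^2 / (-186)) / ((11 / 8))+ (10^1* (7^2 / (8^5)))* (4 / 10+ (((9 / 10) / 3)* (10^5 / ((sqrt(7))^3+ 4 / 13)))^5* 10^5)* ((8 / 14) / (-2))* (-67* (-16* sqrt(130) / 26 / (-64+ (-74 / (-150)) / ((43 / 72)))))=-314680194384329742376143937500950841850379209525* sqrt(130) / 1215789064896510748210255663104-49791564772 / 315549+ 2072963788291750488433837890625000000000000* sqrt(910) / 1756352083857986357321121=32653074461831481355.45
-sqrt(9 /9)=-1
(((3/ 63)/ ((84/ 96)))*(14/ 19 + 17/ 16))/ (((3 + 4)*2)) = 547/ 78204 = 0.01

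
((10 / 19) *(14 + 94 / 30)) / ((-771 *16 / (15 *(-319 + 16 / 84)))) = 33475 / 9576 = 3.50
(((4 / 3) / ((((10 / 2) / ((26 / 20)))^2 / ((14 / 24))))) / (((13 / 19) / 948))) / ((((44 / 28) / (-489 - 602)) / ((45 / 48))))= -47415.70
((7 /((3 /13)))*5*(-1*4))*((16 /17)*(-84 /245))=3328 /17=195.76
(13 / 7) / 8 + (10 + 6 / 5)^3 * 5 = 9834821 / 1400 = 7024.87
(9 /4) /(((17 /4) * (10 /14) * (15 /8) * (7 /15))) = 72 /85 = 0.85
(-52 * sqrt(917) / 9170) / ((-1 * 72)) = 13 * sqrt(917) / 165060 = 0.00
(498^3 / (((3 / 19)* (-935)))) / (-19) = 41168664 / 935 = 44030.66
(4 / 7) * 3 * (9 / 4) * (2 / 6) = 9 / 7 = 1.29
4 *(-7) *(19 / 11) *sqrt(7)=-532 *sqrt(7) / 11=-127.96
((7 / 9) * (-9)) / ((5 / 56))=-392 / 5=-78.40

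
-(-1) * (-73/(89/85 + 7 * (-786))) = 0.01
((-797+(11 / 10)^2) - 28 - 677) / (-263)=150079 / 26300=5.71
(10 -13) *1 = -3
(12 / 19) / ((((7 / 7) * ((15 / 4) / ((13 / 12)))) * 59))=52 / 16815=0.00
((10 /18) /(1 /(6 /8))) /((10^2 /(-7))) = -7 /240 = -0.03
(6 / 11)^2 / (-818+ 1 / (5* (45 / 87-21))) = -9720 / 26724379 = -0.00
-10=-10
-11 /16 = -0.69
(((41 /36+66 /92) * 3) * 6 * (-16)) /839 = -12296 /19297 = -0.64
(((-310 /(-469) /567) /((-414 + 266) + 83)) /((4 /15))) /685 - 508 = -160395534967 /315739242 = -508.00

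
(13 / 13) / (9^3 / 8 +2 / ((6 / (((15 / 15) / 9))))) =216 / 19691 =0.01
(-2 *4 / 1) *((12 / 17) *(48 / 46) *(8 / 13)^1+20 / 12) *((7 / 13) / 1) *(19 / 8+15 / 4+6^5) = -1083698021 / 15249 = -71066.83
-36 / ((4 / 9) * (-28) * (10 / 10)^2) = 81 / 28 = 2.89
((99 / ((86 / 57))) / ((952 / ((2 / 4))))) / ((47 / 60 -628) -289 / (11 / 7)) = -931095 / 21914801048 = -0.00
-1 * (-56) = 56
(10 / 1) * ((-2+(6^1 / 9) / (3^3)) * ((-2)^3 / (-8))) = -1600 / 81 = -19.75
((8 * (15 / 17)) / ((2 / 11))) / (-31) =-660 / 527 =-1.25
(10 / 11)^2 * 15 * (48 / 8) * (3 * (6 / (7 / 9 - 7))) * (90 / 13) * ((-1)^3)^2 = -1489.65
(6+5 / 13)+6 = 161 / 13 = 12.38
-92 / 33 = -2.79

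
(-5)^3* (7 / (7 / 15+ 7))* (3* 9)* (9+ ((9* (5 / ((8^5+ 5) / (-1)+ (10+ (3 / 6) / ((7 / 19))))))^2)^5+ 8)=-354610042795536641780401556212267424779601939930766257628170625 / 6592605007673012367159244618025621915595513182879140301584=-53789.06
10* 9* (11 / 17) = 990 / 17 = 58.24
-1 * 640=-640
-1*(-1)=1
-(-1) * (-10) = -10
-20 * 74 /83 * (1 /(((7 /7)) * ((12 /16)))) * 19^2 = -2137120 /249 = -8582.81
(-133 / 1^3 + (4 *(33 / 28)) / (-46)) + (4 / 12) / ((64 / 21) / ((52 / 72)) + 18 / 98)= -133.03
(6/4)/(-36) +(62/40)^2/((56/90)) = 25667/6720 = 3.82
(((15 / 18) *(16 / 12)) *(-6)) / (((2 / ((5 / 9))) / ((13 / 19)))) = -650 / 513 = -1.27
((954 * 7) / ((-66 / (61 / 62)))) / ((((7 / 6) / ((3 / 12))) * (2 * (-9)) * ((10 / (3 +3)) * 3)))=3233 / 13640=0.24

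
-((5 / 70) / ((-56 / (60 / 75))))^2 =-1 / 960400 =-0.00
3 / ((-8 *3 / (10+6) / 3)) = -6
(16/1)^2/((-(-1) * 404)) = 64/101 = 0.63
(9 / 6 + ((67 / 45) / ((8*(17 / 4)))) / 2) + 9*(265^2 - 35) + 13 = 1933077037 / 3060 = 631724.52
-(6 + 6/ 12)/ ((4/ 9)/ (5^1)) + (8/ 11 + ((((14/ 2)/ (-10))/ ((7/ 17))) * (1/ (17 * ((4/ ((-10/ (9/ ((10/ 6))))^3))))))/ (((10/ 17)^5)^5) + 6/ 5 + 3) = 63429651313352426168335269901627/ 692841600000000000000000000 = 91550.00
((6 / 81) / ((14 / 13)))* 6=26 / 63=0.41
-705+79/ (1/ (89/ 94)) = -59239/ 94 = -630.20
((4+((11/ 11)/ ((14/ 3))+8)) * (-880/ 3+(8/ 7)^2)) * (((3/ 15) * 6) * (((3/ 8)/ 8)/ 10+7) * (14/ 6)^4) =-1599709237/ 1800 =-888727.35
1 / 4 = 0.25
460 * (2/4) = 230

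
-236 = -236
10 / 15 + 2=2.67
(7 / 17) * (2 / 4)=7 / 34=0.21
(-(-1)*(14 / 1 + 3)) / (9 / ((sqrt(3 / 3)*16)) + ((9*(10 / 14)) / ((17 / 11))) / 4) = 10.61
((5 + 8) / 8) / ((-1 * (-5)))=13 / 40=0.32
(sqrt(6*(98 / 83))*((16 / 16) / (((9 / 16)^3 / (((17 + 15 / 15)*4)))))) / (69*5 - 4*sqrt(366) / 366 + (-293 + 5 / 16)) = 234881024*sqrt(10126) / 287300859039 + 13880000512*sqrt(249) / 10640772557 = 20.67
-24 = -24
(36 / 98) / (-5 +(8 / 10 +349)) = 45 / 42238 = 0.00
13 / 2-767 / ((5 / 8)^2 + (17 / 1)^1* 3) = -4263 / 506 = -8.42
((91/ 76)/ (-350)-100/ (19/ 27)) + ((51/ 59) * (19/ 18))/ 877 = -83825064277/ 589870200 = -142.11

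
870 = 870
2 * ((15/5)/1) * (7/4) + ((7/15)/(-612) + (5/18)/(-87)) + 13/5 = 129127/9860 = 13.10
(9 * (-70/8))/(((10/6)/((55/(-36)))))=1155/16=72.19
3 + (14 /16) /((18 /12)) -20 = -197 /12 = -16.42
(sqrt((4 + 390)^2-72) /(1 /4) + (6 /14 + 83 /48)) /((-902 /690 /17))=-46920 *sqrt(38791) /451-1417375 /50512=-20518.30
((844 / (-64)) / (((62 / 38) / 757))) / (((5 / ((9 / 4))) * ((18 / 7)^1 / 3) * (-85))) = 63731073 / 1686400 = 37.79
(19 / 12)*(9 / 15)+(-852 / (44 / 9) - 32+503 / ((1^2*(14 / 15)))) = 513753 / 1540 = 333.61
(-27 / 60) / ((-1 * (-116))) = -9 / 2320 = -0.00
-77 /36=-2.14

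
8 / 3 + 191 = 581 / 3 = 193.67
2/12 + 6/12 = 2/3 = 0.67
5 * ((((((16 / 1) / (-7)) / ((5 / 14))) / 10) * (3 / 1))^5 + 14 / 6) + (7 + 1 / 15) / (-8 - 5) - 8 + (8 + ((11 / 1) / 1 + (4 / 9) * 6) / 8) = -71679697391 / 609375000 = -117.63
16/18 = 8/9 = 0.89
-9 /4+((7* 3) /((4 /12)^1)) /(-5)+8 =-137 /20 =-6.85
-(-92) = 92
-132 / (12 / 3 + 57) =-132 / 61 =-2.16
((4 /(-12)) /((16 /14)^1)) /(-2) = 0.15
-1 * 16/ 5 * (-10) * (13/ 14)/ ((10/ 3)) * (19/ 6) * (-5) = -988/ 7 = -141.14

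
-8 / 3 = -2.67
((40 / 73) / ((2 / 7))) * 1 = 140 / 73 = 1.92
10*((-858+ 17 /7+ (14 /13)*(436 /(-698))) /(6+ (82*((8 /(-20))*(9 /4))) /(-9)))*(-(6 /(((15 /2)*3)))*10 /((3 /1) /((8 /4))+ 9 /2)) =5438691400 /20294001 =268.00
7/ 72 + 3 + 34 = 2671/ 72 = 37.10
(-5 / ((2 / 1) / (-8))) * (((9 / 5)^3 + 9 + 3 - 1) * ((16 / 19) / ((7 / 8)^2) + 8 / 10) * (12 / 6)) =148862208 / 116375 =1279.16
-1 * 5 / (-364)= 5 / 364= 0.01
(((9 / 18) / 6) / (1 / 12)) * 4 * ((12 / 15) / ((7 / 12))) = 192 / 35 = 5.49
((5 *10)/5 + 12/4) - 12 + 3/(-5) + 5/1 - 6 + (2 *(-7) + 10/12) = -413/30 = -13.77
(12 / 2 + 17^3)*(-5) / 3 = -24595 / 3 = -8198.33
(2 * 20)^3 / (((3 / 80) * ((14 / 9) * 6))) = 1280000 / 7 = 182857.14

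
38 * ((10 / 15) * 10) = 760 / 3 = 253.33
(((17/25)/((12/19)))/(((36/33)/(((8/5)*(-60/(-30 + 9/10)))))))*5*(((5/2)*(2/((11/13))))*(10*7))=5878600/873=6733.79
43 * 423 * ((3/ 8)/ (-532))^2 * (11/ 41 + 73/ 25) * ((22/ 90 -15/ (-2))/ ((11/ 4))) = 13296159/ 163856000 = 0.08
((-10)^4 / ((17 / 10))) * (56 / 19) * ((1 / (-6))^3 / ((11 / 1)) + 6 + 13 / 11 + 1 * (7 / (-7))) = 541100000 / 5049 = 107169.74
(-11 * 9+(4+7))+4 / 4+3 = -84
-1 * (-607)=607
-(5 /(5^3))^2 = -1 /625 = -0.00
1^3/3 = 1/3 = 0.33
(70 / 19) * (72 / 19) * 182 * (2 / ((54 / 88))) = 8968960 / 1083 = 8281.59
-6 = -6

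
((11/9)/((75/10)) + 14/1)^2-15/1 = 3382369/18225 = 185.59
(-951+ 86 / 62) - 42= -30740 / 31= -991.61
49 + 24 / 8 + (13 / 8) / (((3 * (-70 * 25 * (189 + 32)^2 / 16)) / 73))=512830427 / 9862125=52.00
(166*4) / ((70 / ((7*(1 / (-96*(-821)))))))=83 / 98520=0.00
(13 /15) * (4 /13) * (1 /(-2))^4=1 /60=0.02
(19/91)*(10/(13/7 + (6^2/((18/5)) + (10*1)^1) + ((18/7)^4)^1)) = 13034/409383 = 0.03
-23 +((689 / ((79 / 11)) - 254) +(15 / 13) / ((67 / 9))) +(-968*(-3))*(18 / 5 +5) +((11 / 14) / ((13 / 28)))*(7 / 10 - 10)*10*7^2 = 5876854743 / 344045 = 17081.65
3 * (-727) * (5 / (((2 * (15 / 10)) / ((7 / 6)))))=-25445 / 6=-4240.83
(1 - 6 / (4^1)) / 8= -1 / 16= -0.06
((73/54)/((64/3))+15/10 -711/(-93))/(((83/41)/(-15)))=-67415275/988032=-68.23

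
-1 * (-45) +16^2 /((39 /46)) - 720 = -14549 /39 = -373.05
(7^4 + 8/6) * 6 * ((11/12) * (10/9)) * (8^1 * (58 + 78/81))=5048359360/729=6925047.13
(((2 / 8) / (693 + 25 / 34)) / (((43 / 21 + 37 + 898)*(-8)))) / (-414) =119 / 1024832129088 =0.00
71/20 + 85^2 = 144571/20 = 7228.55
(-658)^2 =432964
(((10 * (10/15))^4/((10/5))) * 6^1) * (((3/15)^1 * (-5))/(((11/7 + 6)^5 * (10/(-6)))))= 537824000/3763759437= 0.14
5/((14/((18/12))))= 15/28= 0.54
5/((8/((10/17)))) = 25/68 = 0.37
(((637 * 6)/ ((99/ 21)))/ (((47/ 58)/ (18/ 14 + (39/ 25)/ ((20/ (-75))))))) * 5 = -11804247/ 517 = -22832.20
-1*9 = -9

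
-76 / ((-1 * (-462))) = -38 / 231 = -0.16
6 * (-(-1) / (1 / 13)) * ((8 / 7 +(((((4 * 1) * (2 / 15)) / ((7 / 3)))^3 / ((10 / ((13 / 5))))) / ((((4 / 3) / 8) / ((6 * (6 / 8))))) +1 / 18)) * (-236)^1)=-23603.54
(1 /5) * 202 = 202 /5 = 40.40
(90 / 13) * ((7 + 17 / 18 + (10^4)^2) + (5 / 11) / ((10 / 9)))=99000008270 / 143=692307750.14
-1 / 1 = -1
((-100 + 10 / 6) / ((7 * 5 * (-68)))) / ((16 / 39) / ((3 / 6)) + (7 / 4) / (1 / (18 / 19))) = 14573 / 874174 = 0.02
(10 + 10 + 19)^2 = 1521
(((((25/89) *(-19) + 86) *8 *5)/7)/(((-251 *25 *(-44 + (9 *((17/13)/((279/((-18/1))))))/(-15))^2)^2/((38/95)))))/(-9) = -63119403091433/452634821077706604173697189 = -0.00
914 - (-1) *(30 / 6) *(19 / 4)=3751 / 4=937.75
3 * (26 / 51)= 1.53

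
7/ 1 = 7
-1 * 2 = -2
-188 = -188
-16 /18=-8 /9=-0.89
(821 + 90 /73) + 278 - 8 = 79733 /73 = 1092.23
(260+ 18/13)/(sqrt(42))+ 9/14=9/14+ 1699* sqrt(42)/273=40.98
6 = 6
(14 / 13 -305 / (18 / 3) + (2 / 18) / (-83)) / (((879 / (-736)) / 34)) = 12091534240 / 8535969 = 1416.54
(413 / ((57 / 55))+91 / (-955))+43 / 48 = 115927481 / 290320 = 399.31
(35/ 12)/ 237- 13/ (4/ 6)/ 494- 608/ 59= -8235125/ 797031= -10.33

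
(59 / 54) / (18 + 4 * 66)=59 / 15228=0.00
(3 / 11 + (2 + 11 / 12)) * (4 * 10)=4210 / 33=127.58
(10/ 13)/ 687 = 10/ 8931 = 0.00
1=1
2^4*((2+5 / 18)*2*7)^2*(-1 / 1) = -1317904 / 81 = -16270.42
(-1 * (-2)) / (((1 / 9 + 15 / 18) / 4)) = 144 / 17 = 8.47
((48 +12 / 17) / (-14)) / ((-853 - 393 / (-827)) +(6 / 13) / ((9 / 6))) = 741819 / 181716689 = 0.00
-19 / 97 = -0.20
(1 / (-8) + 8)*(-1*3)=-189 / 8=-23.62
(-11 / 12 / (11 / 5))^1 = -5 / 12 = -0.42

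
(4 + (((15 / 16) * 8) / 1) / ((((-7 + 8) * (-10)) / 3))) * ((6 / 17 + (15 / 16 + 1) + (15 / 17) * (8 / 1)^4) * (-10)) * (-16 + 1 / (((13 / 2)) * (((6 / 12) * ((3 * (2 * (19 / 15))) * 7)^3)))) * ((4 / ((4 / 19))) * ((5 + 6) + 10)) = 14440618444257315 / 35741888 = 404025060.02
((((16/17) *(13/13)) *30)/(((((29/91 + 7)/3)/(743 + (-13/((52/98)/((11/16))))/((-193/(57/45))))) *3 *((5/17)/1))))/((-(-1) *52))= 481892327/2570760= 187.45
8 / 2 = 4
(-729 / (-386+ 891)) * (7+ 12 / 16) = -22599 / 2020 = -11.19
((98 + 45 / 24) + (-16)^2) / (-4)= -2847 / 32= -88.97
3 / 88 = 0.03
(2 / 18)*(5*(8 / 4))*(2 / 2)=10 / 9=1.11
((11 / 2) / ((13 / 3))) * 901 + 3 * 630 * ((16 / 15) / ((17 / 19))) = 1501365 / 442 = 3396.75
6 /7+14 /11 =2.13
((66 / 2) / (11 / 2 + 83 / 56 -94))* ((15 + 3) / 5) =-3024 / 2215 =-1.37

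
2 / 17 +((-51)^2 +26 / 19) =840603 / 323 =2602.49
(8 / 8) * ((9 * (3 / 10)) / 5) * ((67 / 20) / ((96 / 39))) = 23517 / 32000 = 0.73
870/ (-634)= -435/ 317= -1.37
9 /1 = 9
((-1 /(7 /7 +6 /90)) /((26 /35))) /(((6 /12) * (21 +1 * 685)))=-525 /146848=-0.00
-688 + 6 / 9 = -687.33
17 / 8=2.12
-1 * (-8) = 8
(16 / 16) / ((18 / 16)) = 8 / 9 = 0.89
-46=-46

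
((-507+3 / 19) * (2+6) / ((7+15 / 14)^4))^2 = 8759046534871449600 / 9596983536392219881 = 0.91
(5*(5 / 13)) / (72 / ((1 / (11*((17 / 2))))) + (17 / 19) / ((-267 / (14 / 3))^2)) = 60952095 / 213371350504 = 0.00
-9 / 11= -0.82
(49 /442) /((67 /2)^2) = 98 /992069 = 0.00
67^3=300763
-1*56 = -56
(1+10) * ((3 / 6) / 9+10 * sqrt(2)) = 11 / 18+110 * sqrt(2) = 156.17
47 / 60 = 0.78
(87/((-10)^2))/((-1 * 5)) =-87/500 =-0.17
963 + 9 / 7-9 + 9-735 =1605 / 7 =229.29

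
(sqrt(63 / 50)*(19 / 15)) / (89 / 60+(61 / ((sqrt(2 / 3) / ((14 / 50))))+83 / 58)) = -83823630*sqrt(14) / 32478280799+491258376*sqrt(21) / 32478280799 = 0.06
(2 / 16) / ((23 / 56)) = 0.30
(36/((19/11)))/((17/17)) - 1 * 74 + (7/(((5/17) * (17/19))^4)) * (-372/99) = -2170085182/391875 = -5537.70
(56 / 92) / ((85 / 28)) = 392 / 1955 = 0.20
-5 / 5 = -1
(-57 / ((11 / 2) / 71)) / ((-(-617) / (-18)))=145692 / 6787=21.47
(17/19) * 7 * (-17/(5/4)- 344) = -212772/95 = -2239.71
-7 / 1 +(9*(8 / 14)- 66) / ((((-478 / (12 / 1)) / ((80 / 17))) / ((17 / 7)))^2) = -235297921 / 19592503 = -12.01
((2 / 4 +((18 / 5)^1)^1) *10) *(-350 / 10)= -1435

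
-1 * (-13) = 13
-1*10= -10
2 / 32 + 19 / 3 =6.40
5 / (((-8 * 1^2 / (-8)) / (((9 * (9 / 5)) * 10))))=810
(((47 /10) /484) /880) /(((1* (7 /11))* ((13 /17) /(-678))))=-270861 /17617600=-0.02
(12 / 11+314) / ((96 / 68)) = 29461 / 132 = 223.19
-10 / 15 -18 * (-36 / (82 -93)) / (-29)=1306 / 957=1.36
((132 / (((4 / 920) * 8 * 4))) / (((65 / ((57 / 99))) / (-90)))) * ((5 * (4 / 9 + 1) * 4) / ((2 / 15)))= -163875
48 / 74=24 / 37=0.65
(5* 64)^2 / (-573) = -102400 / 573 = -178.71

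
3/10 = 0.30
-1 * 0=0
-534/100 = -5.34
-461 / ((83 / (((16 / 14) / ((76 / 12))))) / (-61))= 674904 / 11039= 61.14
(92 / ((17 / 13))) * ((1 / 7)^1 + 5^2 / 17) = 229632 / 2023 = 113.51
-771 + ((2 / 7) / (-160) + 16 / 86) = -18561243 / 24080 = -770.82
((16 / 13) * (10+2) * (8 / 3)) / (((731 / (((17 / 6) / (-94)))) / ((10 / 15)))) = -256 / 236457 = -0.00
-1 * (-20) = 20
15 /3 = 5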